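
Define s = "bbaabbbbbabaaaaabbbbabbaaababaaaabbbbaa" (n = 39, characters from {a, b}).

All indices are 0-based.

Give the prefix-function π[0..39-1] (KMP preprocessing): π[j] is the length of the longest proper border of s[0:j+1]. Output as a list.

π[0] = 0
j=1 s[j]='b': π[1]=1 (border 'b')
j=2 s[j]='a': k: 1→0; π[2]=0 (border '')
j=3 s[j]='a': π[3]=0 (border '')
j=4 s[j]='b': π[4]=1 (border 'b')
j=5 s[j]='b': π[5]=2 (border 'bb')
j=6 s[j]='b': k: 2→1; π[6]=2 (border 'bb')
j=7 s[j]='b': k: 2→1; π[7]=2 (border 'bb')
j=8 s[j]='b': k: 2→1; π[8]=2 (border 'bb')
j=9 s[j]='a': π[9]=3 (border 'bba')
j=10 s[j]='b': k: 3→0; π[10]=1 (border 'b')
j=11 s[j]='a': k: 1→0; π[11]=0 (border '')
j=12 s[j]='a': π[12]=0 (border '')
j=13 s[j]='a': π[13]=0 (border '')
j=14 s[j]='a': π[14]=0 (border '')
j=15 s[j]='a': π[15]=0 (border '')
j=16 s[j]='b': π[16]=1 (border 'b')
j=17 s[j]='b': π[17]=2 (border 'bb')
j=18 s[j]='b': k: 2→1; π[18]=2 (border 'bb')
j=19 s[j]='b': k: 2→1; π[19]=2 (border 'bb')
j=20 s[j]='a': π[20]=3 (border 'bba')
j=21 s[j]='b': k: 3→0; π[21]=1 (border 'b')
j=22 s[j]='b': π[22]=2 (border 'bb')
j=23 s[j]='a': π[23]=3 (border 'bba')
j=24 s[j]='a': π[24]=4 (border 'bbaa')
j=25 s[j]='a': k: 4→0; π[25]=0 (border '')
j=26 s[j]='b': π[26]=1 (border 'b')
j=27 s[j]='a': k: 1→0; π[27]=0 (border '')
j=28 s[j]='b': π[28]=1 (border 'b')
j=29 s[j]='a': k: 1→0; π[29]=0 (border '')
j=30 s[j]='a': π[30]=0 (border '')
j=31 s[j]='a': π[31]=0 (border '')
j=32 s[j]='a': π[32]=0 (border '')
j=33 s[j]='b': π[33]=1 (border 'b')
j=34 s[j]='b': π[34]=2 (border 'bb')
j=35 s[j]='b': k: 2→1; π[35]=2 (border 'bb')
j=36 s[j]='b': k: 2→1; π[36]=2 (border 'bb')
j=37 s[j]='a': π[37]=3 (border 'bba')
j=38 s[j]='a': π[38]=4 (border 'bbaa')

[0, 1, 0, 0, 1, 2, 2, 2, 2, 3, 1, 0, 0, 0, 0, 0, 1, 2, 2, 2, 3, 1, 2, 3, 4, 0, 1, 0, 1, 0, 0, 0, 0, 1, 2, 2, 2, 3, 4]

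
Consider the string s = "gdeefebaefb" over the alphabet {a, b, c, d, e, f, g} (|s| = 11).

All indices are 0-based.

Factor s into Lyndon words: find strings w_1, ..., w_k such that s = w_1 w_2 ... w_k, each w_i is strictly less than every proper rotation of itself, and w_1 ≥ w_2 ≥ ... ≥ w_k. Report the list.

emit factor 1: 'g' (i=0, period=1)
emit factor 2: 'deefe' (i=1, period=5)
emit factor 3: 'b' (i=6, period=1)
emit factor 4: 'aefb' (i=7, period=4)

["g", "deefe", "b", "aefb"]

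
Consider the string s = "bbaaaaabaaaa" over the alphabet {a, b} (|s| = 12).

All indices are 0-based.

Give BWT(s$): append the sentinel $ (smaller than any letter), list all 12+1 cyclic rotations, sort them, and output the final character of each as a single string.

aaaabbaaaaab$

rank  rotation       last
    0  $bbaaaaabaaaa  a
    1  a$bbaaaaabaaa  a
    2  aa$bbaaaaabaa  a
    3  aaa$bbaaaaaba  a
    4  aaaa$bbaaaaab  b
    5  aaaaabaaaa$bb  b
    6  aaaabaaaa$bba  a
    7  aaabaaaa$bbaa  a
    8  aabaaaa$bbaaa  a
    9  abaaaa$bbaaaa  a
   10  baaaa$bbaaaaa  a
   11  baaaaabaaaa$b  b
   12  bbaaaaabaaaa$  $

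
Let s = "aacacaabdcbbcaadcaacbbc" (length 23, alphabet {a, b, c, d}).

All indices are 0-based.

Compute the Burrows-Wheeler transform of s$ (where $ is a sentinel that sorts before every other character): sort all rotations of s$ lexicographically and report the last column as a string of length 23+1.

rank  rotation                  last
    0  $aacacaabdcbbcaadcaacbbc  c
    1  aabdcbbcaadcaacbbc$aacac  c
    2  aacacaabdcbbcaadcaacbbc$  $
    3  aacbbc$aacacaabdcbbcaadc  c
    4  aadcaacbbc$aacacaabdcbbc  c
    5  abdcbbcaadcaacbbc$aacaca  a
    6  acaabdcbbcaadcaacbbc$aac  c
    7  acacaabdcbbcaadcaacbbc$a  a
    8  acbbc$aacacaabdcbbcaadca  a
    9  adcaacbbc$aacacaabdcbbca  a
   10  bbc$aacacaabdcbbcaadcaac  c
   11  bbcaadcaacbbc$aacacaabdc  c
   12  bc$aacacaabdcbbcaadcaacb  b
   13  bcaadcaacbbc$aacacaabdcb  b
   14  bdcbbcaadcaacbbc$aacacaa  a
   15  c$aacacaabdcbbcaadcaacbb  b
   16  caabdcbbcaadcaacbbc$aaca  a
   17  caacbbc$aacacaabdcbbcaad  d
   18  caadcaacbbc$aacacaabdcbb  b
   19  cacaabdcbbcaadcaacbbc$aa  a
   20  cbbc$aacacaabdcbbcaadcaa  a
   21  cbbcaadcaacbbc$aacacaabd  d
   22  dcaacbbc$aacacaabdcbbcaa  a
   23  dcbbcaadcaacbbc$aacacaab  b

cc$ccacaaaccbbabadbaadab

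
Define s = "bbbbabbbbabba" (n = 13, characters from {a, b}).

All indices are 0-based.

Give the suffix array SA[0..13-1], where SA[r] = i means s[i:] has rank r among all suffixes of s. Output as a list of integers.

sorted suffixes:
  #0 SA[0]=12  'a'
  #1 SA[1]=9  'abba'
  #2 SA[2]=4  'abbbbabba'
  #3 SA[3]=11  'ba'
  #4 SA[4]=8  'babba'
  #5 SA[5]=3  'babbbbabba'
  #6 SA[6]=10  'bba'
  #7 SA[7]=7  'bbabba'
  #8 SA[8]=2  'bbabbbbabba'
  #9 SA[9]=6  'bbbabba'
  #10 SA[10]=1  'bbbabbbbabba'
  #11 SA[11]=5  'bbbbabba'
  #12 SA[12]=0  'bbbbabbbbabba'

[12, 9, 4, 11, 8, 3, 10, 7, 2, 6, 1, 5, 0]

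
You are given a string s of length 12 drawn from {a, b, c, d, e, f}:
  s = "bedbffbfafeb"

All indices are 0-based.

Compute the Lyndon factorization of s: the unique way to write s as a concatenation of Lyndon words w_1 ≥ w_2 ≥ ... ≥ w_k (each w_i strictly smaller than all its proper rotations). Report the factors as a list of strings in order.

emit factor 1: 'bedbffbf' (i=0, period=8)
emit factor 2: 'afeb' (i=8, period=4)

["bedbffbf", "afeb"]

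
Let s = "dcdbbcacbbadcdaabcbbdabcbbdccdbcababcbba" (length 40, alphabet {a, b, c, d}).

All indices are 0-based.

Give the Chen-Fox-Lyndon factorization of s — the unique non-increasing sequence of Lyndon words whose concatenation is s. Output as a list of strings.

emit factor 1: 'd' (i=0, period=1)
emit factor 2: 'cd' (i=1, period=2)
emit factor 3: 'bbc' (i=3, period=3)
emit factor 4: 'acbbadcd' (i=6, period=8)
emit factor 5: 'aabcbbdabcbbdccdbcababcbb' (i=14, period=25)
emit factor 6: 'a' (i=39, period=1)

["d", "cd", "bbc", "acbbadcd", "aabcbbdabcbbdccdbcababcbb", "a"]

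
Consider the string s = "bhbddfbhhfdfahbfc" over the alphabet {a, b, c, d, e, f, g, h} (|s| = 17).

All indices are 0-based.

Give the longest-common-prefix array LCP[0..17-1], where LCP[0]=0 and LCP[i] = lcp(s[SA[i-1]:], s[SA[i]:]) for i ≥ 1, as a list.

[0, 0, 1, 1, 2, 0, 0, 1, 2, 0, 1, 1, 1, 0, 2, 1, 1]

rank→(start, suffix):
  0 → (12, 'ahbfc')
  1 → (2, 'bddfbhhfdfahbfc')
  2 → (14, 'bfc')
  3 → (0, 'bhbddfbhhfdfahbfc')
  4 → (6, 'bhhfdfahbfc')
  5 → (16, 'c')
  6 → (3, 'ddfbhhfdfahbfc')
  7 → (10, 'dfahbfc')
  8 → (4, 'dfbhhfdfahbfc')
  9 → (11, 'fahbfc')
  10 → (5, 'fbhhfdfahbfc')
  11 → (15, 'fc')
  12 → (9, 'fdfahbfc')
  13 → (1, 'hbddfbhhfdfahbfc')
  14 → (13, 'hbfc')
  15 → (8, 'hfdfahbfc')
  16 → (7, 'hhfdfahbfc')

SA = [12, 2, 14, 0, 6, 16, 3, 10, 4, 11, 5, 15, 9, 1, 13, 8, 7]
[i] adj suffixes → lcp
  [1] 12/2 → 0 ('')
  [2] 2/14 → 1 ('b')
  [3] 14/0 → 1 ('b')
  [4] 0/6 → 2 ('bh')
  [5] 6/16 → 0 ('')
  [6] 16/3 → 0 ('')
  [7] 3/10 → 1 ('d')
  [8] 10/4 → 2 ('df')
  [9] 4/11 → 0 ('')
  [10] 11/5 → 1 ('f')
  [11] 5/15 → 1 ('f')
  [12] 15/9 → 1 ('f')
  [13] 9/1 → 0 ('')
  [14] 1/13 → 2 ('hb')
  [15] 13/8 → 1 ('h')
  [16] 8/7 → 1 ('h')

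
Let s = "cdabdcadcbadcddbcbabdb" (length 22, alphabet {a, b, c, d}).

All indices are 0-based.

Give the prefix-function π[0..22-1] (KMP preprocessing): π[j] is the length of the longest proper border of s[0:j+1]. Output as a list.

[0, 0, 0, 0, 0, 1, 0, 0, 1, 0, 0, 0, 1, 2, 0, 0, 1, 0, 0, 0, 0, 0]

π[0] = 0
j=1 s[j]='d': π[1]=0 (border '')
j=2 s[j]='a': π[2]=0 (border '')
j=3 s[j]='b': π[3]=0 (border '')
j=4 s[j]='d': π[4]=0 (border '')
j=5 s[j]='c': π[5]=1 (border 'c')
j=6 s[j]='a': k: 1→0; π[6]=0 (border '')
j=7 s[j]='d': π[7]=0 (border '')
j=8 s[j]='c': π[8]=1 (border 'c')
j=9 s[j]='b': k: 1→0; π[9]=0 (border '')
j=10 s[j]='a': π[10]=0 (border '')
j=11 s[j]='d': π[11]=0 (border '')
j=12 s[j]='c': π[12]=1 (border 'c')
j=13 s[j]='d': π[13]=2 (border 'cd')
j=14 s[j]='d': k: 2→0; π[14]=0 (border '')
j=15 s[j]='b': π[15]=0 (border '')
j=16 s[j]='c': π[16]=1 (border 'c')
j=17 s[j]='b': k: 1→0; π[17]=0 (border '')
j=18 s[j]='a': π[18]=0 (border '')
j=19 s[j]='b': π[19]=0 (border '')
j=20 s[j]='d': π[20]=0 (border '')
j=21 s[j]='b': π[21]=0 (border '')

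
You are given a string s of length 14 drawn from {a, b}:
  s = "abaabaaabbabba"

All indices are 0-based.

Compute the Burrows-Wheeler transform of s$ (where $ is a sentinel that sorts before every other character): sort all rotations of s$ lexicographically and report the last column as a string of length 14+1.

rank  rotation         last
    0  $abaabaaabbabba  a
    1  a$abaabaaabbabb  b
    2  aaabbabba$abaab  b
    3  aabaaabbabba$ab  b
    4  aabbabba$abaaba  a
    5  abaaabbabba$aba  a
    6  abaabaaabbabba$  $
    7  abba$abaabaaabb  b
    8  abbabba$abaabaa  a
    9  ba$abaabaaabbab  b
   10  baaabbabba$abaa  a
   11  baabaaabbabba$a  a
   12  babba$abaabaaab  b
   13  bba$abaabaaabba  a
   14  bbabba$abaabaaa  a

abbbaa$babaabaa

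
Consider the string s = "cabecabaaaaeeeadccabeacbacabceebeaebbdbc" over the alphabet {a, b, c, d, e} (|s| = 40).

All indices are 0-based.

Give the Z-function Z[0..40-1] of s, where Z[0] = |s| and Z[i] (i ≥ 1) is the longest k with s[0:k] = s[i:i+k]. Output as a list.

Z[0]=40
i=1: i≥r, start 0; Z[1]=0
i=2: i≥r, start 0; Z[2]=0
i=3: i≥r, start 0; Z[3]=0
i=4: i≥r, start 0; Z[4]=3 grow→box=[4,7)
i=5: min(r-i=2, Z[1]=0)=0; Z[5]=0
i=6: min(r-i=1, Z[2]=0)=0; Z[6]=0
i=7: i≥r, start 0; Z[7]=0
i=8: i≥r, start 0; Z[8]=0
i=9: i≥r, start 0; Z[9]=0
i=10: i≥r, start 0; Z[10]=0
i=11: i≥r, start 0; Z[11]=0
i=12: i≥r, start 0; Z[12]=0
i=13: i≥r, start 0; Z[13]=0
i=14: i≥r, start 0; Z[14]=0
i=15: i≥r, start 0; Z[15]=0
i=16: i≥r, start 0; Z[16]=1 grow→box=[16,17)
i=17: i≥r, start 0; Z[17]=4 grow→box=[17,21)
i=18: min(r-i=3, Z[1]=0)=0; Z[18]=0
i=19: min(r-i=2, Z[2]=0)=0; Z[19]=0
i=20: min(r-i=1, Z[3]=0)=0; Z[20]=0
i=21: i≥r, start 0; Z[21]=0
i=22: i≥r, start 0; Z[22]=1 grow→box=[22,23)
i=23: i≥r, start 0; Z[23]=0
i=24: i≥r, start 0; Z[24]=0
i=25: i≥r, start 0; Z[25]=3 grow→box=[25,28)
i=26: min(r-i=2, Z[1]=0)=0; Z[26]=0
i=27: min(r-i=1, Z[2]=0)=0; Z[27]=0
i=28: i≥r, start 0; Z[28]=1 grow→box=[28,29)
i=29: i≥r, start 0; Z[29]=0
i=30: i≥r, start 0; Z[30]=0
i=31: i≥r, start 0; Z[31]=0
i=32: i≥r, start 0; Z[32]=0
i=33: i≥r, start 0; Z[33]=0
i=34: i≥r, start 0; Z[34]=0
i=35: i≥r, start 0; Z[35]=0
i=36: i≥r, start 0; Z[36]=0
i=37: i≥r, start 0; Z[37]=0
i=38: i≥r, start 0; Z[38]=0
i=39: i≥r, start 0; Z[39]=1 grow→box=[39,40)

[40, 0, 0, 0, 3, 0, 0, 0, 0, 0, 0, 0, 0, 0, 0, 0, 1, 4, 0, 0, 0, 0, 1, 0, 0, 3, 0, 0, 1, 0, 0, 0, 0, 0, 0, 0, 0, 0, 0, 1]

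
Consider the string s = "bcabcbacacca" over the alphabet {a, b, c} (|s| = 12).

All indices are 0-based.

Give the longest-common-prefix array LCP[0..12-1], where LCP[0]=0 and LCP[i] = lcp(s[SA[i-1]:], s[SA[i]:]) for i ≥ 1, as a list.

[0, 1, 1, 2, 0, 1, 2, 0, 2, 2, 1, 1]

rank→(start, suffix):
  0 → (11, 'a')
  1 → (2, 'abcbacacca')
  2 → (6, 'acacca')
  3 → (8, 'acca')
  4 → (5, 'bacacca')
  5 → (0, 'bcabcbacacca')
  6 → (3, 'bcbacacca')
  7 → (10, 'ca')
  8 → (1, 'cabcbacacca')
  9 → (7, 'cacca')
  10 → (4, 'cbacacca')
  11 → (9, 'cca')

SA = [11, 2, 6, 8, 5, 0, 3, 10, 1, 7, 4, 9]
[i] adj suffixes → lcp
  [1] 11/2 → 1 ('a')
  [2] 2/6 → 1 ('a')
  [3] 6/8 → 2 ('ac')
  [4] 8/5 → 0 ('')
  [5] 5/0 → 1 ('b')
  [6] 0/3 → 2 ('bc')
  [7] 3/10 → 0 ('')
  [8] 10/1 → 2 ('ca')
  [9] 1/7 → 2 ('ca')
  [10] 7/4 → 1 ('c')
  [11] 4/9 → 1 ('c')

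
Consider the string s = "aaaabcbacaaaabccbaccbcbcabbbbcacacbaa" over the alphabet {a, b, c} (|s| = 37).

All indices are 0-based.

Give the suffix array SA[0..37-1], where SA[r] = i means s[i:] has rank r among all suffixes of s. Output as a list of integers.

[36, 35, 0, 9, 1, 10, 2, 11, 24, 3, 12, 7, 30, 32, 17, 34, 6, 16, 25, 26, 27, 22, 28, 4, 20, 13, 8, 23, 29, 31, 33, 5, 15, 21, 19, 14, 18]

sorted suffixes:
  #0 SA[0]=36  'a'
  #1 SA[1]=35  'aa'
  #2 SA[2]=0  'aaaabcbacaaaabccbaccbcbcabbbbcacacbaa'
  #3 SA[3]=9  'aaaabccbaccbcbcabbbbcacacbaa'
  #4 SA[4]=1  'aaabcbacaaaabccbaccbcbcabbbbcacacbaa'
  #5 SA[5]=10  'aaabccbaccbcbcabbbbcacacbaa'
  #6 SA[6]=2  'aabcbacaaaabccbaccbcbcabbbbcacacbaa'
  #7 SA[7]=11  'aabccbaccbcbcabbbbcacacbaa'
  #8 SA[8]=24  'abbbbcacacbaa'
  #9 SA[9]=3  'abcbacaaaabccbaccbcbcabbbbcacacbaa'
  #10 SA[10]=12  'abccbaccbcbcabbbbcacacbaa'
  #11 SA[11]=7  'acaaaabccbaccbcbcabbbbcacacbaa'
  #12 SA[12]=30  'acacbaa'
  #13 SA[13]=32  'acbaa'
  #14 SA[14]=17  'accbcbcabbbbcacacbaa'
  #15 SA[15]=34  'baa'
  #16 SA[16]=6  'bacaaaabccbaccbcbcabbbbcacacbaa'
  #17 SA[17]=16  'baccbcbcabbbbcacacbaa'
  #18 SA[18]=25  'bbbbcacacbaa'
  #19 SA[19]=26  'bbbcacacbaa'
  #20 SA[20]=27  'bbcacacbaa'
  #21 SA[21]=22  'bcabbbbcacacbaa'
  #22 SA[22]=28  'bcacacbaa'
  #23 SA[23]=4  'bcbacaaaabccbaccbcbcabbbbcacacbaa'
  #24 SA[24]=20  'bcbcabbbbcacacbaa'
  #25 SA[25]=13  'bccbaccbcbcabbbbcacacbaa'
  #26 SA[26]=8  'caaaabccbaccbcbcabbbbcacacbaa'
  #27 SA[27]=23  'cabbbbcacacbaa'
  #28 SA[28]=29  'cacacbaa'
  #29 SA[29]=31  'cacbaa'
  #30 SA[30]=33  'cbaa'
  #31 SA[31]=5  'cbacaaaabccbaccbcbcabbbbcacacbaa'
  #32 SA[32]=15  'cbaccbcbcabbbbcacacbaa'
  #33 SA[33]=21  'cbcabbbbcacacbaa'
  #34 SA[34]=19  'cbcbcabbbbcacacbaa'
  #35 SA[35]=14  'ccbaccbcbcabbbbcacacbaa'
  #36 SA[36]=18  'ccbcbcabbbbcacacbaa'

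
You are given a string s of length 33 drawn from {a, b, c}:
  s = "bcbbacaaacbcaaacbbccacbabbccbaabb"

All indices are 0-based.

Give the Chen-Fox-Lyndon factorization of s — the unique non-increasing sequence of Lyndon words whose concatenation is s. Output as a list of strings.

["bc", "b", "b", "ac", "aaacbc", "aaacbbccacbabbccbaabb"]

emit factor 1: 'bc' (i=0, period=2)
emit factor 2: 'b' (i=2, period=1)
emit factor 3: 'b' (i=3, period=1)
emit factor 4: 'ac' (i=4, period=2)
emit factor 5: 'aaacbc' (i=6, period=6)
emit factor 6: 'aaacbbccacbabbccbaabb' (i=12, period=21)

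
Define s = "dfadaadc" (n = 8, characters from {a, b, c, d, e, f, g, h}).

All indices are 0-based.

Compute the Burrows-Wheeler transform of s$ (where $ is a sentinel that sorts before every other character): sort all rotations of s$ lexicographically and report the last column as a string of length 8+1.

rank  rotation   last
    0  $dfadaadc  c
    1  aadc$dfad  d
    2  adaadc$df  f
    3  adc$dfada  a
    4  c$dfadaad  d
    5  daadc$dfa  a
    6  dc$dfadaa  a
    7  dfadaadc$  $
    8  fadaadc$d  d

cdfadaa$d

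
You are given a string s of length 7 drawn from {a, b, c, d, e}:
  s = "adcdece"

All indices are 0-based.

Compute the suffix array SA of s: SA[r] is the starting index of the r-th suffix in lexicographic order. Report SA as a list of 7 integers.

[0, 2, 5, 1, 3, 6, 4]

rank→(start, suffix):
  0 → (0, 'adcdece')
  1 → (2, 'cdece')
  2 → (5, 'ce')
  3 → (1, 'dcdece')
  4 → (3, 'dece')
  5 → (6, 'e')
  6 → (4, 'ece')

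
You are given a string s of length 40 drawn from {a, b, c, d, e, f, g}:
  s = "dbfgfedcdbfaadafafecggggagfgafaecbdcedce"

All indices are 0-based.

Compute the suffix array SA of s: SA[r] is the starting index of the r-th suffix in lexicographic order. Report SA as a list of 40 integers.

rank→(start, suffix):
  0 → (11, 'aadafafecggggagfgafaecbdcedce')
  1 → (12, 'adafafecggggagfgafaecbdcedce')
  2 → (30, 'aecbdcedce')
  3 → (28, 'afaecbdcedce')
  4 → (14, 'afafecggggagfgafaecbdcedce')
  5 → (16, 'afecggggagfgafaecbdcedce')
  6 → (24, 'agfgafaecbdcedce')
  7 → (33, 'bdcedce')
  8 → (9, 'bfaadafafecggggagfgafaecbdcedce')
  9 → (1, 'bfgfedcdbfaadafafecggggagfgafaecbdcedce')
  10 → (32, 'cbdcedce')
  11 → (7, 'cdbfaadafafecggggagfgafaecbdcedce')
  12 → (38, 'ce')
  13 → (35, 'cedce')
  14 → (19, 'cggggagfgafaecbdcedce')
  15 → (13, 'dafafecggggagfgafaecbdcedce')
  16 → (8, 'dbfaadafafecggggagfgafaecbdcedce')
  17 → (0, 'dbfgfedcdbfaadafafecggggagfgafaecbdcedce')
  18 → (6, 'dcdbfaadafafecggggagfgafaecbdcedce')
  19 → (37, 'dce')
  20 → (34, 'dcedce')
  21 → (39, 'e')
  22 → (31, 'ecbdcedce')
  23 → (18, 'ecggggagfgafaecbdcedce')
  24 → (5, 'edcdbfaadafafecggggagfgafaecbdcedce')
  25 → (36, 'edce')
  26 → (10, 'faadafafecggggagfgafaecbdcedce')
  27 → (29, 'faecbdcedce')
  28 → (15, 'fafecggggagfgafaecbdcedce')
  29 → (17, 'fecggggagfgafaecbdcedce')
  30 → (4, 'fedcdbfaadafafecggggagfgafaecbdcedce')
  31 → (26, 'fgafaecbdcedce')
  32 → (2, 'fgfedcdbfaadafafecggggagfgafaecbdcedce')
  33 → (27, 'gafaecbdcedce')
  34 → (23, 'gagfgafaecbdcedce')
  35 → (3, 'gfedcdbfaadafafecggggagfgafaecbdcedce')
  36 → (25, 'gfgafaecbdcedce')
  37 → (22, 'ggagfgafaecbdcedce')
  38 → (21, 'gggagfgafaecbdcedce')
  39 → (20, 'ggggagfgafaecbdcedce')

[11, 12, 30, 28, 14, 16, 24, 33, 9, 1, 32, 7, 38, 35, 19, 13, 8, 0, 6, 37, 34, 39, 31, 18, 5, 36, 10, 29, 15, 17, 4, 26, 2, 27, 23, 3, 25, 22, 21, 20]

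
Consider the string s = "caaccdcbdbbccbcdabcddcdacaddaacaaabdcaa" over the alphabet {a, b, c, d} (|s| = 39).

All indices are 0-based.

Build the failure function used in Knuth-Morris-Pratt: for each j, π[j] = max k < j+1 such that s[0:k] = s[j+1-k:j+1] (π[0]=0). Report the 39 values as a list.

[0, 0, 0, 1, 1, 0, 1, 0, 0, 0, 0, 1, 1, 0, 1, 0, 0, 0, 1, 0, 0, 1, 0, 0, 1, 2, 0, 0, 0, 0, 1, 2, 3, 0, 0, 0, 1, 2, 3]

π[0] = 0
j=1 s[j]='a': π[1]=0 (border '')
j=2 s[j]='a': π[2]=0 (border '')
j=3 s[j]='c': π[3]=1 (border 'c')
j=4 s[j]='c': k: 1→0; π[4]=1 (border 'c')
j=5 s[j]='d': k: 1→0; π[5]=0 (border '')
j=6 s[j]='c': π[6]=1 (border 'c')
j=7 s[j]='b': k: 1→0; π[7]=0 (border '')
j=8 s[j]='d': π[8]=0 (border '')
j=9 s[j]='b': π[9]=0 (border '')
j=10 s[j]='b': π[10]=0 (border '')
j=11 s[j]='c': π[11]=1 (border 'c')
j=12 s[j]='c': k: 1→0; π[12]=1 (border 'c')
j=13 s[j]='b': k: 1→0; π[13]=0 (border '')
j=14 s[j]='c': π[14]=1 (border 'c')
j=15 s[j]='d': k: 1→0; π[15]=0 (border '')
j=16 s[j]='a': π[16]=0 (border '')
j=17 s[j]='b': π[17]=0 (border '')
j=18 s[j]='c': π[18]=1 (border 'c')
j=19 s[j]='d': k: 1→0; π[19]=0 (border '')
j=20 s[j]='d': π[20]=0 (border '')
j=21 s[j]='c': π[21]=1 (border 'c')
j=22 s[j]='d': k: 1→0; π[22]=0 (border '')
j=23 s[j]='a': π[23]=0 (border '')
j=24 s[j]='c': π[24]=1 (border 'c')
j=25 s[j]='a': π[25]=2 (border 'ca')
j=26 s[j]='d': k: 2→0; π[26]=0 (border '')
j=27 s[j]='d': π[27]=0 (border '')
j=28 s[j]='a': π[28]=0 (border '')
j=29 s[j]='a': π[29]=0 (border '')
j=30 s[j]='c': π[30]=1 (border 'c')
j=31 s[j]='a': π[31]=2 (border 'ca')
j=32 s[j]='a': π[32]=3 (border 'caa')
j=33 s[j]='a': k: 3→0; π[33]=0 (border '')
j=34 s[j]='b': π[34]=0 (border '')
j=35 s[j]='d': π[35]=0 (border '')
j=36 s[j]='c': π[36]=1 (border 'c')
j=37 s[j]='a': π[37]=2 (border 'ca')
j=38 s[j]='a': π[38]=3 (border 'caa')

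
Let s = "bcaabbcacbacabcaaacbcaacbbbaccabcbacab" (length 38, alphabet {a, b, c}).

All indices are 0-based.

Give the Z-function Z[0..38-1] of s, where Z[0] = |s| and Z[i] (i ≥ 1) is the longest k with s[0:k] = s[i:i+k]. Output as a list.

[38, 0, 0, 0, 1, 3, 0, 0, 0, 1, 0, 0, 0, 4, 0, 0, 0, 0, 0, 4, 0, 0, 0, 0, 1, 1, 1, 0, 0, 0, 0, 2, 0, 1, 0, 0, 0, 1]

Z[0]=38
i=1: outside box; Z[1]=0
i=2: outside box; Z[2]=0
i=3: outside box; Z[3]=0
i=4: outside box; Z[4]=1 grow→box=[4,5)
i=5: outside box; Z[5]=3 grow→box=[5,8)
i=6: min(r-i=2, Z[1]=0)=0; Z[6]=0
i=7: min(r-i=1, Z[2]=0)=0; Z[7]=0
i=8: outside box; Z[8]=0
i=9: outside box; Z[9]=1 grow→box=[9,10)
i=10: outside box; Z[10]=0
i=11: outside box; Z[11]=0
i=12: outside box; Z[12]=0
i=13: outside box; Z[13]=4 grow→box=[13,17)
i=14: min(r-i=3, Z[1]=0)=0; Z[14]=0
i=15: min(r-i=2, Z[2]=0)=0; Z[15]=0
i=16: min(r-i=1, Z[3]=0)=0; Z[16]=0
i=17: outside box; Z[17]=0
i=18: outside box; Z[18]=0
i=19: outside box; Z[19]=4 grow→box=[19,23)
i=20: min(r-i=3, Z[1]=0)=0; Z[20]=0
i=21: min(r-i=2, Z[2]=0)=0; Z[21]=0
i=22: min(r-i=1, Z[3]=0)=0; Z[22]=0
i=23: outside box; Z[23]=0
i=24: outside box; Z[24]=1 grow→box=[24,25)
i=25: outside box; Z[25]=1 grow→box=[25,26)
i=26: outside box; Z[26]=1 grow→box=[26,27)
i=27: outside box; Z[27]=0
i=28: outside box; Z[28]=0
i=29: outside box; Z[29]=0
i=30: outside box; Z[30]=0
i=31: outside box; Z[31]=2 grow→box=[31,33)
i=32: min(r-i=1, Z[1]=0)=0; Z[32]=0
i=33: outside box; Z[33]=1 grow→box=[33,34)
i=34: outside box; Z[34]=0
i=35: outside box; Z[35]=0
i=36: outside box; Z[36]=0
i=37: outside box; Z[37]=1 grow→box=[37,38)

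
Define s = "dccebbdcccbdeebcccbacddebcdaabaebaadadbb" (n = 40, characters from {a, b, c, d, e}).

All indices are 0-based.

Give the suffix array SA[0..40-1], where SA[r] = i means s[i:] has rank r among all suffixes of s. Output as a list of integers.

rank | idx | suffix
   0 |  27 | aabaebaadadbb
   1 |  33 | aadadbb
   2 |  28 | abaebaadadbb
   3 |  19 | acddebcdaabaebaadadbb
   4 |  34 | adadbb
   5 |  36 | adbb
   6 |  30 | aebaadadbb
   7 |  39 | b
   8 |  32 | baadadbb
   9 |  18 | bacddebcdaabaebaadadbb
  10 |  29 | baebaadadbb
  11 |  38 | bb
  12 |   4 | bbdcccbdeebcccbacddebcdaabaebaadadbb
  13 |  14 | bcccbacddebcdaabaebaadadbb
  14 |  24 | bcdaabaebaadadbb
  15 |   5 | bdcccbdeebcccbacddebcdaabaebaadadbb
  16 |  10 | bdeebcccbacddebcdaabaebaadadbb
  17 |  17 | cbacddebcdaabaebaadadbb
  18 |   9 | cbdeebcccbacddebcdaabaebaadadbb
  19 |  16 | ccbacddebcdaabaebaadadbb
  20 |   8 | ccbdeebcccbacddebcdaabaebaadadbb
  21 |  15 | cccbacddebcdaabaebaadadbb
  22 |   7 | cccbdeebcccbacddebcdaabaebaadadbb
  23 |   1 | ccebbdcccbdeebcccbacddebcdaabaebaadadbb
  24 |  25 | cdaabaebaadadbb
  25 |  20 | cddebcdaabaebaadadbb
  26 |   2 | cebbdcccbdeebcccbacddebcdaabaebaadadbb
  27 |  26 | daabaebaadadbb
  28 |  35 | dadbb
  29 |  37 | dbb
  30 |   6 | dcccbdeebcccbacddebcdaabaebaadadbb
  31 |   0 | dccebbdcccbdeebcccbacddebcdaabaebaadadbb
  32 |  21 | ddebcdaabaebaadadbb
  33 |  22 | debcdaabaebaadadbb
  34 |  11 | deebcccbacddebcdaabaebaadadbb
  35 |  31 | ebaadadbb
  36 |   3 | ebbdcccbdeebcccbacddebcdaabaebaadadbb
  37 |  13 | ebcccbacddebcdaabaebaadadbb
  38 |  23 | ebcdaabaebaadadbb
  39 |  12 | eebcccbacddebcdaabaebaadadbb

[27, 33, 28, 19, 34, 36, 30, 39, 32, 18, 29, 38, 4, 14, 24, 5, 10, 17, 9, 16, 8, 15, 7, 1, 25, 20, 2, 26, 35, 37, 6, 0, 21, 22, 11, 31, 3, 13, 23, 12]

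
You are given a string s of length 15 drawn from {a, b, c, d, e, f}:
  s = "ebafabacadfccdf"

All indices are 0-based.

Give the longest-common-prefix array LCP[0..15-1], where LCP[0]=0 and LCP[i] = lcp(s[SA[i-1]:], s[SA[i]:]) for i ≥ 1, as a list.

rank→(start, suffix):
  0 → (4, 'abacadfccdf')
  1 → (6, 'acadfccdf')
  2 → (8, 'adfccdf')
  3 → (2, 'afabacadfccdf')
  4 → (5, 'bacadfccdf')
  5 → (1, 'bafabacadfccdf')
  6 → (7, 'cadfccdf')
  7 → (11, 'ccdf')
  8 → (12, 'cdf')
  9 → (13, 'df')
  10 → (9, 'dfccdf')
  11 → (0, 'ebafabacadfccdf')
  12 → (14, 'f')
  13 → (3, 'fabacadfccdf')
  14 → (10, 'fccdf')

SA = [4, 6, 8, 2, 5, 1, 7, 11, 12, 13, 9, 0, 14, 3, 10]
[i] adj suffixes → lcp
  [1] 4/6 → 1 ('a')
  [2] 6/8 → 1 ('a')
  [3] 8/2 → 1 ('a')
  [4] 2/5 → 0 ('')
  [5] 5/1 → 2 ('ba')
  [6] 1/7 → 0 ('')
  [7] 7/11 → 1 ('c')
  [8] 11/12 → 1 ('c')
  [9] 12/13 → 0 ('')
  [10] 13/9 → 2 ('df')
  [11] 9/0 → 0 ('')
  [12] 0/14 → 0 ('')
  [13] 14/3 → 1 ('f')
  [14] 3/10 → 1 ('f')

[0, 1, 1, 1, 0, 2, 0, 1, 1, 0, 2, 0, 0, 1, 1]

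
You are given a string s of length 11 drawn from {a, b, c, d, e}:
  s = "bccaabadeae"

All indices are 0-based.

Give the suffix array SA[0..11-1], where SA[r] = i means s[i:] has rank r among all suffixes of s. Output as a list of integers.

[3, 4, 6, 9, 5, 0, 2, 1, 7, 10, 8]

sorted suffixes:
  #0 SA[0]=3  'aabadeae'
  #1 SA[1]=4  'abadeae'
  #2 SA[2]=6  'adeae'
  #3 SA[3]=9  'ae'
  #4 SA[4]=5  'badeae'
  #5 SA[5]=0  'bccaabadeae'
  #6 SA[6]=2  'caabadeae'
  #7 SA[7]=1  'ccaabadeae'
  #8 SA[8]=7  'deae'
  #9 SA[9]=10  'e'
  #10 SA[10]=8  'eae'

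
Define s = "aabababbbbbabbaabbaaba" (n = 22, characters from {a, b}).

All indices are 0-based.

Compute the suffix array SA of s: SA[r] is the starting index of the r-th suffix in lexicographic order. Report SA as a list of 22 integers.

[21, 18, 0, 14, 19, 1, 3, 15, 11, 5, 20, 17, 13, 2, 10, 4, 16, 12, 9, 8, 7, 6]

rank→(start, suffix):
  0 → (21, 'a')
  1 → (18, 'aaba')
  2 → (0, 'aabababbbbbabbaabbaaba')
  3 → (14, 'aabbaaba')
  4 → (19, 'aba')
  5 → (1, 'abababbbbbabbaabbaaba')
  6 → (3, 'ababbbbbabbaabbaaba')
  7 → (15, 'abbaaba')
  8 → (11, 'abbaabbaaba')
  9 → (5, 'abbbbbabbaabbaaba')
  10 → (20, 'ba')
  11 → (17, 'baaba')
  12 → (13, 'baabbaaba')
  13 → (2, 'bababbbbbabbaabbaaba')
  14 → (10, 'babbaabbaaba')
  15 → (4, 'babbbbbabbaabbaaba')
  16 → (16, 'bbaaba')
  17 → (12, 'bbaabbaaba')
  18 → (9, 'bbabbaabbaaba')
  19 → (8, 'bbbabbaabbaaba')
  20 → (7, 'bbbbabbaabbaaba')
  21 → (6, 'bbbbbabbaabbaaba')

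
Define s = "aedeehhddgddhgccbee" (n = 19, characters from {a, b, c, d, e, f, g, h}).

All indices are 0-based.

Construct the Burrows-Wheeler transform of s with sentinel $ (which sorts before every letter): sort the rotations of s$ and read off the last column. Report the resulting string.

e$ccghgeddeabdehdhde

rank  rotation              last
    0  $aedeehhddgddhgccbee  e
    1  aedeehhddgddhgccbee$  $
    2  bee$aedeehhddgddhgcc  c
    3  cbee$aedeehhddgddhgc  c
    4  ccbee$aedeehhddgddhg  g
    5  ddgddhgccbee$aedeehh  h
    6  ddhgccbee$aedeehhddg  g
    7  deehhddgddhgccbee$ae  e
    8  dgddhgccbee$aedeehhd  d
    9  dhgccbee$aedeehhddgd  d
   10  e$aedeehhddgddhgccbe  e
   11  edeehhddgddhgccbee$a  a
   12  ee$aedeehhddgddhgccb  b
   13  eehhddgddhgccbee$aed  d
   14  ehhddgddhgccbee$aede  e
   15  gccbee$aedeehhddgddh  h
   16  gddhgccbee$aedeehhdd  d
   17  hddgddhgccbee$aedeeh  h
   18  hgccbee$aedeehhddgdd  d
   19  hhddgddhgccbee$aedee  e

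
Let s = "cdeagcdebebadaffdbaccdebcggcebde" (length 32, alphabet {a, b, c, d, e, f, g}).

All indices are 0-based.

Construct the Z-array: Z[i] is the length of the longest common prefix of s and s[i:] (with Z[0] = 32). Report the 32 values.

[32, 0, 0, 0, 0, 3, 0, 0, 0, 0, 0, 0, 0, 0, 0, 0, 0, 0, 0, 1, 3, 0, 0, 0, 1, 0, 0, 1, 0, 0, 0, 0]

Z[0]=32
i=1: outside box; Z[1]=0
i=2: outside box; Z[2]=0
i=3: outside box; Z[3]=0
i=4: outside box; Z[4]=0
i=5: outside box; Z[5]=3 extend→box=[5,8)
i=6: min(r-i=2, Z[1]=0)=0; Z[6]=0
i=7: min(r-i=1, Z[2]=0)=0; Z[7]=0
i=8: outside box; Z[8]=0
i=9: outside box; Z[9]=0
i=10: outside box; Z[10]=0
i=11: outside box; Z[11]=0
i=12: outside box; Z[12]=0
i=13: outside box; Z[13]=0
i=14: outside box; Z[14]=0
i=15: outside box; Z[15]=0
i=16: outside box; Z[16]=0
i=17: outside box; Z[17]=0
i=18: outside box; Z[18]=0
i=19: outside box; Z[19]=1 extend→box=[19,20)
i=20: outside box; Z[20]=3 extend→box=[20,23)
i=21: min(r-i=2, Z[1]=0)=0; Z[21]=0
i=22: min(r-i=1, Z[2]=0)=0; Z[22]=0
i=23: outside box; Z[23]=0
i=24: outside box; Z[24]=1 extend→box=[24,25)
i=25: outside box; Z[25]=0
i=26: outside box; Z[26]=0
i=27: outside box; Z[27]=1 extend→box=[27,28)
i=28: outside box; Z[28]=0
i=29: outside box; Z[29]=0
i=30: outside box; Z[30]=0
i=31: outside box; Z[31]=0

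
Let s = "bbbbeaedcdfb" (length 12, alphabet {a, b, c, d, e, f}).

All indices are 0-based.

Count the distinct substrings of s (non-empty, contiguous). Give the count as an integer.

69

sorted suffixes:
  #0 SA[0]=5  'aedcdfb'
  #1 SA[1]=11  'b'
  #2 SA[2]=0  'bbbbeaedcdfb'
  #3 SA[3]=1  'bbbeaedcdfb'
  #4 SA[4]=2  'bbeaedcdfb'
  #5 SA[5]=3  'beaedcdfb'
  #6 SA[6]=8  'cdfb'
  #7 SA[7]=7  'dcdfb'
  #8 SA[8]=9  'dfb'
  #9 SA[9]=4  'eaedcdfb'
  #10 SA[10]=6  'edcdfb'
  #11 SA[11]=10  'fb'

SA = [5, 11, 0, 1, 2, 3, 8, 7, 9, 4, 6, 10]
[i] adj suffixes → lcp
  [1] 5/11 → 0 ('')
  [2] 11/0 → 1 ('b')
  [3] 0/1 → 3 ('bbb')
  [4] 1/2 → 2 ('bb')
  [5] 2/3 → 1 ('b')
  [6] 3/8 → 0 ('')
  [7] 8/7 → 0 ('')
  [8] 7/9 → 1 ('d')
  [9] 9/4 → 0 ('')
  [10] 4/6 → 1 ('e')
  [11] 6/10 → 0 ('')

n(n+1)/2 = 12·13/2 = 78
Σ LCP = 0 + 0 + 1 + 3 + 2 + 1 + 0 + 0 + 1 + 0 + 1 + 0 = 9
distinct = 78 − 9 = 69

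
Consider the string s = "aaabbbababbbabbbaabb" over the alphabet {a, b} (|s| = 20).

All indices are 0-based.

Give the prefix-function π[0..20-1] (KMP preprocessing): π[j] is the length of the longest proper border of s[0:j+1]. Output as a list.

[0, 1, 2, 0, 0, 0, 1, 0, 1, 0, 0, 0, 1, 0, 0, 0, 1, 2, 0, 0]

π[0] = 0
j=1 s[j]='a': π[1]=1 (border 'a')
j=2 s[j]='a': π[2]=2 (border 'aa')
j=3 s[j]='b': k: 2→1→0; π[3]=0 (border '')
j=4 s[j]='b': π[4]=0 (border '')
j=5 s[j]='b': π[5]=0 (border '')
j=6 s[j]='a': π[6]=1 (border 'a')
j=7 s[j]='b': k: 1→0; π[7]=0 (border '')
j=8 s[j]='a': π[8]=1 (border 'a')
j=9 s[j]='b': k: 1→0; π[9]=0 (border '')
j=10 s[j]='b': π[10]=0 (border '')
j=11 s[j]='b': π[11]=0 (border '')
j=12 s[j]='a': π[12]=1 (border 'a')
j=13 s[j]='b': k: 1→0; π[13]=0 (border '')
j=14 s[j]='b': π[14]=0 (border '')
j=15 s[j]='b': π[15]=0 (border '')
j=16 s[j]='a': π[16]=1 (border 'a')
j=17 s[j]='a': π[17]=2 (border 'aa')
j=18 s[j]='b': k: 2→1→0; π[18]=0 (border '')
j=19 s[j]='b': π[19]=0 (border '')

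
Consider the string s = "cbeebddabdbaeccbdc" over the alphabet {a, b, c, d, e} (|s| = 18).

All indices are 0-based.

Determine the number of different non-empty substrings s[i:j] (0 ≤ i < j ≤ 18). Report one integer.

155

rank→(start, suffix):
  0 → (7, 'abdbaeccbdc')
  1 → (11, 'aeccbdc')
  2 → (10, 'baeccbdc')
  3 → (8, 'bdbaeccbdc')
  4 → (15, 'bdc')
  5 → (4, 'bddabdbaeccbdc')
  6 → (1, 'beebddabdbaeccbdc')
  7 → (17, 'c')
  8 → (14, 'cbdc')
  9 → (0, 'cbeebddabdbaeccbdc')
  10 → (13, 'ccbdc')
  11 → (6, 'dabdbaeccbdc')
  12 → (9, 'dbaeccbdc')
  13 → (16, 'dc')
  14 → (5, 'ddabdbaeccbdc')
  15 → (3, 'ebddabdbaeccbdc')
  16 → (12, 'eccbdc')
  17 → (2, 'eebddabdbaeccbdc')

SA = [7, 11, 10, 8, 15, 4, 1, 17, 14, 0, 13, 6, 9, 16, 5, 3, 12, 2]
rank  pair      lcp
   1  s[7:],s[11:]  1  'a'
   2  s[11:],s[10:]  0  ''
   3  s[10:],s[8:]  1  'b'
   4  s[8:],s[15:]  2  'bd'
   5  s[15:],s[4:]  2  'bd'
   6  s[4:],s[1:]  1  'b'
   7  s[1:],s[17:]  0  ''
   8  s[17:],s[14:]  1  'c'
   9  s[14:],s[0:]  2  'cb'
  10  s[0:],s[13:]  1  'c'
  11  s[13:],s[6:]  0  ''
  12  s[6:],s[9:]  1  'd'
  13  s[9:],s[16:]  1  'd'
  14  s[16:],s[5:]  1  'd'
  15  s[5:],s[3:]  0  ''
  16  s[3:],s[12:]  1  'e'
  17  s[12:],s[2:]  1  'e'

n(n+1)/2 = 18·19/2 = 171
Σ LCP = 0 + 1 + 0 + 1 + 2 + 2 + 1 + 0 + 1 + 2 + 1 + 0 + 1 + 1 + 1 + 0 + 1 + 1 = 16
distinct = 171 − 16 = 155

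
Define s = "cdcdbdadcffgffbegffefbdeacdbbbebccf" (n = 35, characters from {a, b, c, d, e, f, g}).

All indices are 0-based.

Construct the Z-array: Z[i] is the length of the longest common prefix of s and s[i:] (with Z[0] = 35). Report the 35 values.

[35, 0, 2, 0, 0, 0, 0, 0, 1, 0, 0, 0, 0, 0, 0, 0, 0, 0, 0, 0, 0, 0, 0, 0, 0, 2, 0, 0, 0, 0, 0, 0, 1, 1, 0]

Z[0]=35
i=1: fresh scan; Z[1]=0
i=2: fresh scan; Z[2]=2 scan→box=[2,4)
i=3: min(r-i=1, Z[1]=0)=0; Z[3]=0
i=4: fresh scan; Z[4]=0
i=5: fresh scan; Z[5]=0
i=6: fresh scan; Z[6]=0
i=7: fresh scan; Z[7]=0
i=8: fresh scan; Z[8]=1 scan→box=[8,9)
i=9: fresh scan; Z[9]=0
i=10: fresh scan; Z[10]=0
i=11: fresh scan; Z[11]=0
i=12: fresh scan; Z[12]=0
i=13: fresh scan; Z[13]=0
i=14: fresh scan; Z[14]=0
i=15: fresh scan; Z[15]=0
i=16: fresh scan; Z[16]=0
i=17: fresh scan; Z[17]=0
i=18: fresh scan; Z[18]=0
i=19: fresh scan; Z[19]=0
i=20: fresh scan; Z[20]=0
i=21: fresh scan; Z[21]=0
i=22: fresh scan; Z[22]=0
i=23: fresh scan; Z[23]=0
i=24: fresh scan; Z[24]=0
i=25: fresh scan; Z[25]=2 scan→box=[25,27)
i=26: min(r-i=1, Z[1]=0)=0; Z[26]=0
i=27: fresh scan; Z[27]=0
i=28: fresh scan; Z[28]=0
i=29: fresh scan; Z[29]=0
i=30: fresh scan; Z[30]=0
i=31: fresh scan; Z[31]=0
i=32: fresh scan; Z[32]=1 scan→box=[32,33)
i=33: fresh scan; Z[33]=1 scan→box=[33,34)
i=34: fresh scan; Z[34]=0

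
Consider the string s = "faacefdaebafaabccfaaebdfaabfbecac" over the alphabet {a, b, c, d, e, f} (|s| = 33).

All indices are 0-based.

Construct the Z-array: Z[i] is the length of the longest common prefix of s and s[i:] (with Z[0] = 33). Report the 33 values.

Z[0]=33
i=1: outside box; Z[1]=0
i=2: outside box; Z[2]=0
i=3: outside box; Z[3]=0
i=4: outside box; Z[4]=0
i=5: outside box; Z[5]=1 grow→box=[5,6)
i=6: outside box; Z[6]=0
i=7: outside box; Z[7]=0
i=8: outside box; Z[8]=0
i=9: outside box; Z[9]=0
i=10: outside box; Z[10]=0
i=11: outside box; Z[11]=3 grow→box=[11,14)
i=12: min(r-i=2, Z[1]=0)=0; Z[12]=0
i=13: min(r-i=1, Z[2]=0)=0; Z[13]=0
i=14: outside box; Z[14]=0
i=15: outside box; Z[15]=0
i=16: outside box; Z[16]=0
i=17: outside box; Z[17]=3 grow→box=[17,20)
i=18: min(r-i=2, Z[1]=0)=0; Z[18]=0
i=19: min(r-i=1, Z[2]=0)=0; Z[19]=0
i=20: outside box; Z[20]=0
i=21: outside box; Z[21]=0
i=22: outside box; Z[22]=0
i=23: outside box; Z[23]=3 grow→box=[23,26)
i=24: min(r-i=2, Z[1]=0)=0; Z[24]=0
i=25: min(r-i=1, Z[2]=0)=0; Z[25]=0
i=26: outside box; Z[26]=0
i=27: outside box; Z[27]=1 grow→box=[27,28)
i=28: outside box; Z[28]=0
i=29: outside box; Z[29]=0
i=30: outside box; Z[30]=0
i=31: outside box; Z[31]=0
i=32: outside box; Z[32]=0

[33, 0, 0, 0, 0, 1, 0, 0, 0, 0, 0, 3, 0, 0, 0, 0, 0, 3, 0, 0, 0, 0, 0, 3, 0, 0, 0, 1, 0, 0, 0, 0, 0]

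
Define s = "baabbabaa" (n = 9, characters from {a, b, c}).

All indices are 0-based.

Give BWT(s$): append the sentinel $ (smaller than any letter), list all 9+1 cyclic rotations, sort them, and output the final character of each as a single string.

rank  rotation    last
    0  $baabbabaa  a
    1  a$baabbaba  a
    2  aa$baabbab  b
    3  aabbabaa$b  b
    4  abaa$baabb  b
    5  abbabaa$ba  a
    6  baa$baabba  a
    7  baabbabaa$  $
    8  babaa$baab  b
    9  bbabaa$baa  a

aabbbaa$ba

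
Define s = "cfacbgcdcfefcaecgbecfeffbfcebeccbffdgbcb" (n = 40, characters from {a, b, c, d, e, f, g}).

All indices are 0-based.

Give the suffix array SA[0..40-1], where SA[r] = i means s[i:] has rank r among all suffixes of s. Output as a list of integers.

rank→(start, suffix):
  0 → (2, 'acbgcdcfefcaecgbecfeffbfcebeccbffdgbcb')
  1 → (13, 'aecgbecfeffbfcebeccbffdgbcb')
  2 → (39, 'b')
  3 → (37, 'bcb')
  4 → (28, 'beccbffdgbcb')
  5 → (17, 'becfeffbfcebeccbffdgbcb')
  6 → (24, 'bfcebeccbffdgbcb')
  7 → (32, 'bffdgbcb')
  8 → (4, 'bgcdcfefcaecgbecfeffbfcebeccbffdgbcb')
  9 → (12, 'caecgbecfeffbfcebeccbffdgbcb')
  10 → (38, 'cb')
  11 → (31, 'cbffdgbcb')
  12 → (3, 'cbgcdcfefcaecgbecfeffbfcebeccbffdgbcb')
  13 → (30, 'ccbffdgbcb')
  14 → (6, 'cdcfefcaecgbecfeffbfcebeccbffdgbcb')
  15 → (26, 'cebeccbffdgbcb')
  16 → (0, 'cfacbgcdcfefcaecgbecfeffbfcebeccbffdgbcb')
  17 → (8, 'cfefcaecgbecfeffbfcebeccbffdgbcb')
  18 → (19, 'cfeffbfcebeccbffdgbcb')
  19 → (15, 'cgbecfeffbfcebeccbffdgbcb')
  20 → (7, 'dcfefcaecgbecfeffbfcebeccbffdgbcb')
  21 → (35, 'dgbcb')
  22 → (27, 'ebeccbffdgbcb')
  23 → (29, 'eccbffdgbcb')
  24 → (18, 'ecfeffbfcebeccbffdgbcb')
  25 → (14, 'ecgbecfeffbfcebeccbffdgbcb')
  26 → (10, 'efcaecgbecfeffbfcebeccbffdgbcb')
  27 → (21, 'effbfcebeccbffdgbcb')
  28 → (1, 'facbgcdcfefcaecgbecfeffbfcebeccbffdgbcb')
  29 → (23, 'fbfcebeccbffdgbcb')
  30 → (11, 'fcaecgbecfeffbfcebeccbffdgbcb')
  31 → (25, 'fcebeccbffdgbcb')
  32 → (34, 'fdgbcb')
  33 → (9, 'fefcaecgbecfeffbfcebeccbffdgbcb')
  34 → (20, 'feffbfcebeccbffdgbcb')
  35 → (22, 'ffbfcebeccbffdgbcb')
  36 → (33, 'ffdgbcb')
  37 → (36, 'gbcb')
  38 → (16, 'gbecfeffbfcebeccbffdgbcb')
  39 → (5, 'gcdcfefcaecgbecfeffbfcebeccbffdgbcb')

[2, 13, 39, 37, 28, 17, 24, 32, 4, 12, 38, 31, 3, 30, 6, 26, 0, 8, 19, 15, 7, 35, 27, 29, 18, 14, 10, 21, 1, 23, 11, 25, 34, 9, 20, 22, 33, 36, 16, 5]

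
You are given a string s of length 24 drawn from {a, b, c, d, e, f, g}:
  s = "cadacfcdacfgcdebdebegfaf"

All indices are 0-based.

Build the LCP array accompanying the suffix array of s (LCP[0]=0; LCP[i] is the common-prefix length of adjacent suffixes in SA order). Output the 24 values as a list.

[0, 3, 1, 1, 0, 1, 0, 1, 2, 1, 2, 0, 4, 1, 3, 0, 2, 1, 0, 1, 1, 1, 0, 1]

rank→(start, suffix):
  0 → (3, 'acfcdacfgcdebdebegfaf')
  1 → (8, 'acfgcdebdebegfaf')
  2 → (1, 'adacfcdacfgcdebdebegfaf')
  3 → (22, 'af')
  4 → (15, 'bdebegfaf')
  5 → (18, 'begfaf')
  6 → (0, 'cadacfcdacfgcdebdebegfaf')
  7 → (6, 'cdacfgcdebdebegfaf')
  8 → (12, 'cdebdebegfaf')
  9 → (4, 'cfcdacfgcdebdebegfaf')
  10 → (9, 'cfgcdebdebegfaf')
  11 → (2, 'dacfcdacfgcdebdebegfaf')
  12 → (7, 'dacfgcdebdebegfaf')
  13 → (13, 'debdebegfaf')
  14 → (16, 'debegfaf')
  15 → (14, 'ebdebegfaf')
  16 → (17, 'ebegfaf')
  17 → (19, 'egfaf')
  18 → (23, 'f')
  19 → (21, 'faf')
  20 → (5, 'fcdacfgcdebdebegfaf')
  21 → (10, 'fgcdebdebegfaf')
  22 → (11, 'gcdebdebegfaf')
  23 → (20, 'gfaf')

SA = [3, 8, 1, 22, 15, 18, 0, 6, 12, 4, 9, 2, 7, 13, 16, 14, 17, 19, 23, 21, 5, 10, 11, 20]
rank  pair      lcp
   1  s[3:],s[8:]  3  'acf'
   2  s[8:],s[1:]  1  'a'
   3  s[1:],s[22:]  1  'a'
   4  s[22:],s[15:]  0  ''
   5  s[15:],s[18:]  1  'b'
   6  s[18:],s[0:]  0  ''
   7  s[0:],s[6:]  1  'c'
   8  s[6:],s[12:]  2  'cd'
   9  s[12:],s[4:]  1  'c'
  10  s[4:],s[9:]  2  'cf'
  11  s[9:],s[2:]  0  ''
  12  s[2:],s[7:]  4  'dacf'
  13  s[7:],s[13:]  1  'd'
  14  s[13:],s[16:]  3  'deb'
  15  s[16:],s[14:]  0  ''
  16  s[14:],s[17:]  2  'eb'
  17  s[17:],s[19:]  1  'e'
  18  s[19:],s[23:]  0  ''
  19  s[23:],s[21:]  1  'f'
  20  s[21:],s[5:]  1  'f'
  21  s[5:],s[10:]  1  'f'
  22  s[10:],s[11:]  0  ''
  23  s[11:],s[20:]  1  'g'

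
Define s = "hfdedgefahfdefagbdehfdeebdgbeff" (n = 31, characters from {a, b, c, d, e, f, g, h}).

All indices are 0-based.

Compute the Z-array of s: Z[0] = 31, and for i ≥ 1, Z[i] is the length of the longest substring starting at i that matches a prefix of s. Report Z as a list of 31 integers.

Z[0]=31
i=1: outside box; Z[1]=0
i=2: outside box; Z[2]=0
i=3: outside box; Z[3]=0
i=4: outside box; Z[4]=0
i=5: outside box; Z[5]=0
i=6: outside box; Z[6]=0
i=7: outside box; Z[7]=0
i=8: outside box; Z[8]=0
i=9: outside box; Z[9]=4 extend→box=[9,13)
i=10: min(r-i=3, Z[1]=0)=0; Z[10]=0
i=11: min(r-i=2, Z[2]=0)=0; Z[11]=0
i=12: min(r-i=1, Z[3]=0)=0; Z[12]=0
i=13: outside box; Z[13]=0
i=14: outside box; Z[14]=0
i=15: outside box; Z[15]=0
i=16: outside box; Z[16]=0
i=17: outside box; Z[17]=0
i=18: outside box; Z[18]=0
i=19: outside box; Z[19]=4 extend→box=[19,23)
i=20: min(r-i=3, Z[1]=0)=0; Z[20]=0
i=21: min(r-i=2, Z[2]=0)=0; Z[21]=0
i=22: min(r-i=1, Z[3]=0)=0; Z[22]=0
i=23: outside box; Z[23]=0
i=24: outside box; Z[24]=0
i=25: outside box; Z[25]=0
i=26: outside box; Z[26]=0
i=27: outside box; Z[27]=0
i=28: outside box; Z[28]=0
i=29: outside box; Z[29]=0
i=30: outside box; Z[30]=0

[31, 0, 0, 0, 0, 0, 0, 0, 0, 4, 0, 0, 0, 0, 0, 0, 0, 0, 0, 4, 0, 0, 0, 0, 0, 0, 0, 0, 0, 0, 0]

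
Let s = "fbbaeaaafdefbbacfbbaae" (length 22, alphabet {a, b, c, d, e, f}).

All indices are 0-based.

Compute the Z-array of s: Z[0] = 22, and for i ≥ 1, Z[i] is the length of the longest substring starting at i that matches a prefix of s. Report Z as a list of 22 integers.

[22, 0, 0, 0, 0, 0, 0, 0, 1, 0, 0, 4, 0, 0, 0, 0, 4, 0, 0, 0, 0, 0]

Z[0]=22
i=1: fresh scan; Z[1]=0
i=2: fresh scan; Z[2]=0
i=3: fresh scan; Z[3]=0
i=4: fresh scan; Z[4]=0
i=5: fresh scan; Z[5]=0
i=6: fresh scan; Z[6]=0
i=7: fresh scan; Z[7]=0
i=8: fresh scan; Z[8]=1 extend→box=[8,9)
i=9: fresh scan; Z[9]=0
i=10: fresh scan; Z[10]=0
i=11: fresh scan; Z[11]=4 extend→box=[11,15)
i=12: min(r-i=3, Z[1]=0)=0; Z[12]=0
i=13: min(r-i=2, Z[2]=0)=0; Z[13]=0
i=14: min(r-i=1, Z[3]=0)=0; Z[14]=0
i=15: fresh scan; Z[15]=0
i=16: fresh scan; Z[16]=4 extend→box=[16,20)
i=17: min(r-i=3, Z[1]=0)=0; Z[17]=0
i=18: min(r-i=2, Z[2]=0)=0; Z[18]=0
i=19: min(r-i=1, Z[3]=0)=0; Z[19]=0
i=20: fresh scan; Z[20]=0
i=21: fresh scan; Z[21]=0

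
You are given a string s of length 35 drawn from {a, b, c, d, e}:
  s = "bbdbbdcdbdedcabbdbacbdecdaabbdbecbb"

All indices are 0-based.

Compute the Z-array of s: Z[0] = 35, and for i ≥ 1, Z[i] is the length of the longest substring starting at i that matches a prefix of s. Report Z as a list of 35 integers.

Z[0]=35
i=1: outside box; Z[1]=1 scan→box=[1,2)
i=2: outside box; Z[2]=0
i=3: outside box; Z[3]=3 scan→box=[3,6)
i=4: min(r-i=2, Z[1]=1)=1; Z[4]=1
i=5: min(r-i=1, Z[2]=0)=0; Z[5]=0
i=6: outside box; Z[6]=0
i=7: outside box; Z[7]=0
i=8: outside box; Z[8]=1 scan→box=[8,9)
i=9: outside box; Z[9]=0
i=10: outside box; Z[10]=0
i=11: outside box; Z[11]=0
i=12: outside box; Z[12]=0
i=13: outside box; Z[13]=0
i=14: outside box; Z[14]=4 scan→box=[14,18)
i=15: min(r-i=3, Z[1]=1)=1; Z[15]=1
i=16: min(r-i=2, Z[2]=0)=0; Z[16]=0
i=17: min(r-i=1, Z[3]=3)=1; Z[17]=1
i=18: outside box; Z[18]=0
i=19: outside box; Z[19]=0
i=20: outside box; Z[20]=1 scan→box=[20,21)
i=21: outside box; Z[21]=0
i=22: outside box; Z[22]=0
i=23: outside box; Z[23]=0
i=24: outside box; Z[24]=0
i=25: outside box; Z[25]=0
i=26: outside box; Z[26]=0
i=27: outside box; Z[27]=4 scan→box=[27,31)
i=28: min(r-i=3, Z[1]=1)=1; Z[28]=1
i=29: min(r-i=2, Z[2]=0)=0; Z[29]=0
i=30: min(r-i=1, Z[3]=3)=1; Z[30]=1
i=31: outside box; Z[31]=0
i=32: outside box; Z[32]=0
i=33: outside box; Z[33]=2 scan→box=[33,35)
i=34: min(r-i=1, Z[1]=1)=1; Z[34]=1

[35, 1, 0, 3, 1, 0, 0, 0, 1, 0, 0, 0, 0, 0, 4, 1, 0, 1, 0, 0, 1, 0, 0, 0, 0, 0, 0, 4, 1, 0, 1, 0, 0, 2, 1]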